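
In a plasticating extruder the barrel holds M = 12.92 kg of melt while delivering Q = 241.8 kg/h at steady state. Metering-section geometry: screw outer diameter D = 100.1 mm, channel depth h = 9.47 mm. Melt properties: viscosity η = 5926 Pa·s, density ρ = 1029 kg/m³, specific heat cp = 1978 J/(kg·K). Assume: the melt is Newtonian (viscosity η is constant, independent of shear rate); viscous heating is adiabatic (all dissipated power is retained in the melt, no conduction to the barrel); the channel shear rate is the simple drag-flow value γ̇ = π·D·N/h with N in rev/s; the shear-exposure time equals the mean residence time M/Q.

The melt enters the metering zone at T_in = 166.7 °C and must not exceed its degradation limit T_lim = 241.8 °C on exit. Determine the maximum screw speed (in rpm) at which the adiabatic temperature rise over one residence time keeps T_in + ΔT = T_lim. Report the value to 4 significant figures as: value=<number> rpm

value=20.92 rpm

Q_s = Q / 3600 = 241.8 / 3600 = 0.0671667 kg/s
Mean residence time: t_res = M/Q_s = 12.92 kg / 0.0671667 kg/s = 192.357 s
D = 100.1 mm = 0.1001 m;  h = 9.47 mm = 0.00947 m
Allowable rise: ΔT_a = T_lim − T_in = 241.8 − 166.7 = 75.1 K
Invert ΔT = ηγ̇²t_res/(ρcp) for γ̇: γ̇_max² = ΔT_a ρ cp / (η t_res) = 75.1·1029·1978 / (5926·192.357) = 134.095 s⁻²
Take the square root: γ̇_max = √(134.095) = 11.5799 s⁻¹
N_max = γ̇_max·h / (π·D) = 11.5799 · 0.00947 / (π · 0.1001) = 0.348716 rev/s = 20.9229 rpm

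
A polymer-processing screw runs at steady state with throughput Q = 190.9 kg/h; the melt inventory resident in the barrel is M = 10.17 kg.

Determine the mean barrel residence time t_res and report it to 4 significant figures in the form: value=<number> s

Q_s = Q / 3600 = 190.9 / 3600 = 0.0530278 kg/s
t_res = M / Q_s = 10.17 ÷ 0.0530278 = 191.786 s

value=191.8 s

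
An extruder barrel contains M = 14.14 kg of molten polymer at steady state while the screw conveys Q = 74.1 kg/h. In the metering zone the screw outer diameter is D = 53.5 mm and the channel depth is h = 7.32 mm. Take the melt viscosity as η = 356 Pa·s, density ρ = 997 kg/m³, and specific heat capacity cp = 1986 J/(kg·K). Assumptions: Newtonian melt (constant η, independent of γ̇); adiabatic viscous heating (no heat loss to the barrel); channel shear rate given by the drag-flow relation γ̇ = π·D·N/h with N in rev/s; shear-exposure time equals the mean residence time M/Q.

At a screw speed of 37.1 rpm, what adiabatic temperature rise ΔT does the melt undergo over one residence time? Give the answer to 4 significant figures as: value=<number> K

value=24.90 K

Q_s = Q / 3600 = 74.1 / 3600 = 0.0205833 kg/s
t_res = M / Q_s = 14.14 / 0.0205833 = 686.964 s
Convert to SI: D = 0.0535 m, h = 0.00732 m, N = 37.1/60 = 0.618333 rev/s
Shear rate: γ̇ = πDN/h = π·0.0535·0.618333/0.00732 = 14.1976 s⁻¹
Adiabatic rise: ΔT = η γ̇² t_res / (ρ cp) = 356·(14.1976)²·686.964 / (997·1986) = 24.8966 K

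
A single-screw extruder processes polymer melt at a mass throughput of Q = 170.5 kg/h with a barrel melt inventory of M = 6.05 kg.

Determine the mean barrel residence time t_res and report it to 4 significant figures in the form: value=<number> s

Throughput in SI: Q_s = 170.5 kg/h ÷ 3600 s/h = 0.0473611 kg/s
t_res = M / Q_s = 6.05 ÷ 0.0473611 = 127.742 s

value=127.7 s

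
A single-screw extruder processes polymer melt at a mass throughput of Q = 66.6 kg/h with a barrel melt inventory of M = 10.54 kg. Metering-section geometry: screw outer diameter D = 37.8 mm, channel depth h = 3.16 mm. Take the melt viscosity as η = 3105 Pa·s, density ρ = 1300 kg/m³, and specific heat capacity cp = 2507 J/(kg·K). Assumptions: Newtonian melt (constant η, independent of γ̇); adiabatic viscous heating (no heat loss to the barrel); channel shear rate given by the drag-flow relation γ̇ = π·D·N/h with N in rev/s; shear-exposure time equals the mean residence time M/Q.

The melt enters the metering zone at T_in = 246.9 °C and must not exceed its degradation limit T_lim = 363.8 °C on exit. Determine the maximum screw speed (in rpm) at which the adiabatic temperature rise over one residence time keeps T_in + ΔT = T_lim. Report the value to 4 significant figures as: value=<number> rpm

value=23.43 rpm

Convert throughput: Q = 66.6 kg/h = 66.6/3600 = 0.0185 kg/s
Mean residence time: t_res = M/Q_s = 10.54 kg / 0.0185 kg/s = 569.73 s
Geometry in SI: D = 37.8 mm → 0.0378 m, h = 3.16 mm → 0.00316 m
ΔT_a = T_lim − T_in = 363.8 − 246.9 = 116.9 K
γ̇_max² = ΔT_a·ρ·cp/(η·t_res) = 116.9·1300·2507/(3105·569.73) = 215.368 s⁻²
Take the square root: γ̇_max = √(215.368) = 14.6754 s⁻¹
N_max = γ̇_max h / (πD) = 14.6754·0.00316/(π·0.0378) = 0.390514 rev/s → ×60 = 23.4308 rpm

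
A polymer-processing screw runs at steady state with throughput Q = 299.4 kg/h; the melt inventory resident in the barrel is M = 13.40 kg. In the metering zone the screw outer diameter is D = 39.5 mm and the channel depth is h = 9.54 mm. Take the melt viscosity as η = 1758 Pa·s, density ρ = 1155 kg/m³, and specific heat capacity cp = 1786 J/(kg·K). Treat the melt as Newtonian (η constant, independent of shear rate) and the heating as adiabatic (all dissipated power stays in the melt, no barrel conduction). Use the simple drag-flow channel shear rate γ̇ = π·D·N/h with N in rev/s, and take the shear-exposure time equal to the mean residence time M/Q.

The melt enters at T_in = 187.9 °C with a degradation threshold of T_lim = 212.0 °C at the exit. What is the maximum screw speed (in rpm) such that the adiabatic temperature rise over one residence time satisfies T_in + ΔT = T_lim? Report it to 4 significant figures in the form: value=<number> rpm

value=61.11 rpm

Throughput in SI: Q_s = 299.4 kg/h ÷ 3600 s/h = 0.0831667 kg/s
t_res = M / Q_s = 13.40 / 0.0831667 = 161.122 s
D = 39.5 mm = 0.0395 m;  h = 9.54 mm = 0.00954 m
ΔT_a = T_lim − T_in = 212.0 °C − 187.9 °C = 24.1 K
γ̇_max² = ΔT_a·ρ·cp / (η·t_res) = [24.1 × 1155 × 1786] / [1758 × 161.122] = 175.512 s⁻²
Take the square root: γ̇_max = √(175.512) = 13.2481 s⁻¹
N_max = γ̇_max·h / (π·D) = 13.2481 · 0.00954 / (π · 0.0395) = 1.01848 rev/s = 61.1091 rpm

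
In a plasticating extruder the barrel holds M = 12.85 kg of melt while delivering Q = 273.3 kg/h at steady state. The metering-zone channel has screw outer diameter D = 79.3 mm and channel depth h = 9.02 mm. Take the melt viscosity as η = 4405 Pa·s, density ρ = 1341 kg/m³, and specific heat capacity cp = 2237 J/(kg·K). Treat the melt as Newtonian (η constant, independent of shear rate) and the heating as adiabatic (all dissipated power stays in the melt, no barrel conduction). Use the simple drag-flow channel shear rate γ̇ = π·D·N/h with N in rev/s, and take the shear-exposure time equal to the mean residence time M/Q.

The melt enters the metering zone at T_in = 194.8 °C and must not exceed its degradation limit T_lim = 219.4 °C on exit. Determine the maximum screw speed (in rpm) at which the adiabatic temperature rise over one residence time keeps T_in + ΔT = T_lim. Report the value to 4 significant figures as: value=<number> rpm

Convert throughput: Q = 273.3 kg/h = 273.3/3600 = 0.0759167 kg/s
Mean residence time: t_res = M/Q_s = 12.85 kg / 0.0759167 kg/s = 169.265 s
Geometry in SI: D = 79.3 mm → 0.0793 m, h = 9.02 mm → 0.00902 m
Allowable rise: ΔT_a = T_lim − T_in = 219.4 − 194.8 = 24.6 K
Invert ΔT = ηγ̇²t_res/(ρcp) for γ̇: γ̇_max² = ΔT_a ρ cp / (η t_res) = 24.6·1341·2237 / (4405·169.265) = 98.9733 s⁻²
Take the square root: γ̇_max = √(98.9733) = 9.94853 s⁻¹
Solve γ̇ = πDN/h for N: N_max = γ̇_max·h/(π·D) = 9.94853 × 0.00902 / (π × 0.0793) = 0.360199 rev/s = 21.6119 rpm

value=21.61 rpm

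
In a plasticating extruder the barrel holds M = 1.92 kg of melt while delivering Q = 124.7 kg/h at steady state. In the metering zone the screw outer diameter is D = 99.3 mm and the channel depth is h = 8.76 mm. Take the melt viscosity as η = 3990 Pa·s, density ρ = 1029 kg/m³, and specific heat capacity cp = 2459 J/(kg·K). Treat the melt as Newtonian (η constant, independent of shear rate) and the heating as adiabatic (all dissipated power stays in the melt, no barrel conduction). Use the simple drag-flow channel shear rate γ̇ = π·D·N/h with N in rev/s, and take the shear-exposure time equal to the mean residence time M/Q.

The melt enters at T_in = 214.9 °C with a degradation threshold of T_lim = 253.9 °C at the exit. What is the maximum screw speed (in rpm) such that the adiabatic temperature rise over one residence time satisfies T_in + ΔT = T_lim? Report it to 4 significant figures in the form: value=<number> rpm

Throughput in SI: Q_s = 124.7 kg/h ÷ 3600 s/h = 0.0346389 kg/s
t_res = M / Q_s = 1.92 / 0.0346389 = 55.429 s
D = 99.3 mm = 0.0993 m;  h = 8.76 mm = 0.00876 m
Allowable rise: ΔT_a = T_lim − T_in = 253.9 − 214.9 = 39 K
Invert ΔT = ηγ̇²t_res/(ρcp) for γ̇: γ̇_max² = ΔT_a ρ cp / (η t_res) = 39·1029·2459 / (3990·55.429) = 446.199 s⁻²
γ̇_max = sqrt(446.199) = 21.1234 s⁻¹
N_max = γ̇_max·h / (π·D) = 21.1234 · 0.00876 / (π · 0.0993) = 0.593156 rev/s = 35.5894 rpm

value=35.59 rpm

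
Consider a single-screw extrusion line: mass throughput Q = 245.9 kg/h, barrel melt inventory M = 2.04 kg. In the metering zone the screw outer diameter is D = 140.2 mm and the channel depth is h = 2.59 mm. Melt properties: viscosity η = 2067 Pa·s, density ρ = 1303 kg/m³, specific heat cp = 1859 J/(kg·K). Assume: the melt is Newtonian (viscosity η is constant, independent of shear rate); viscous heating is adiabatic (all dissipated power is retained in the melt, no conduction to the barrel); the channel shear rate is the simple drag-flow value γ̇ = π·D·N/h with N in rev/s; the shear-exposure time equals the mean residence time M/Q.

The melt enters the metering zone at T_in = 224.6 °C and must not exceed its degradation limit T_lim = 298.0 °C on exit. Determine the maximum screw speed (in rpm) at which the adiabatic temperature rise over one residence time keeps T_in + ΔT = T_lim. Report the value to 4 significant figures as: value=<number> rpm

value=18.93 rpm

Convert throughput: Q = 245.9 kg/h = 245.9/3600 = 0.0683056 kg/s
t_res = M / Q_s = 2.04 ÷ 0.0683056 = 29.8658 s
Geometry in SI: D = 140.2 mm → 0.1402 m, h = 2.59 mm → 0.00259 m
ΔT_a = T_lim − T_in = 298.0 − 224.6 = 73.4 K
γ̇_max² = ΔT_a·ρ·cp / (η·t_res) = [73.4 × 1303 × 1859] / [2067 × 29.8658] = 2880.08 s⁻²
Take the square root: γ̇_max = √(2880.08) = 53.6664 s⁻¹
N_max = γ̇_max h / (πD) = 53.6664·0.00259/(π·0.1402) = 0.315576 rev/s → ×60 = 18.9346 rpm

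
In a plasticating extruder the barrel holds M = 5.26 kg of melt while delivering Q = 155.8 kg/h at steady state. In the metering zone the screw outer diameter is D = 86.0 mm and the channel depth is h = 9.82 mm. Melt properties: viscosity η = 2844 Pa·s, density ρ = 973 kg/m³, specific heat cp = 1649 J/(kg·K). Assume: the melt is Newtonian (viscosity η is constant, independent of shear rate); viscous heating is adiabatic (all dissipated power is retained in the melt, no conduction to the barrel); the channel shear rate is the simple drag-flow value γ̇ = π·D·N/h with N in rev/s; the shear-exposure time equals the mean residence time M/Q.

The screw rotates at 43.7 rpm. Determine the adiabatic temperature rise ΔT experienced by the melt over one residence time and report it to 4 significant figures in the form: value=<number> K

Convert throughput: Q = 155.8 kg/h = 155.8/3600 = 0.0432778 kg/s
t_res = M / Q_s = 5.26 ÷ 0.0432778 = 121.54 s
D = 86.0 mm = 0.086 m;  h = 9.82 mm = 0.00982 m;  N = 43.7 rpm / 60 = 0.728333 rev/s
γ̇ = π D N / h = (π)(0.086)(0.728333) / 0.00982 = 20.0386 s⁻¹
Adiabatic rise: ΔT = η γ̇² t_res / (ρ cp) = 2844·(20.0386)²·121.54 / (973·1649) = 86.5069 K

value=86.51 K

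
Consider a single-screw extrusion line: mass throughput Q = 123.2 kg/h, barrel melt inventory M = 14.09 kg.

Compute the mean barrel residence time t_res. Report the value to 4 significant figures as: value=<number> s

Convert throughput: Q = 123.2 kg/h = 123.2/3600 = 0.0342222 kg/s
Mean residence time: t_res = M/Q_s = 14.09 kg / 0.0342222 kg/s = 411.721 s

value=411.7 s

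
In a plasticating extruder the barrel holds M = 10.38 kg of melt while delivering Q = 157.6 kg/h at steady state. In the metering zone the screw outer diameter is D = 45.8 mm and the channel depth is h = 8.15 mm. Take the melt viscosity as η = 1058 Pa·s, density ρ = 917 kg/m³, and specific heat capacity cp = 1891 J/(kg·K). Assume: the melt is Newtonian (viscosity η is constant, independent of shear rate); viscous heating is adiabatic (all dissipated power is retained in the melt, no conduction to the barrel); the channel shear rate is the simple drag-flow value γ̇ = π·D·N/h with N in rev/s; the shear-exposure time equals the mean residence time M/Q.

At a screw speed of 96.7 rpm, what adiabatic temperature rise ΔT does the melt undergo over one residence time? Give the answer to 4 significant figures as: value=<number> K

value=117.1 K

Throughput in SI: Q_s = 157.6 kg/h ÷ 3600 s/h = 0.0437778 kg/s
t_res = M / Q_s = 10.38 ÷ 0.0437778 = 237.107 s
Geometry in metres: D = 45.8 mm → 0.0458 m, h = 8.15 mm → 0.00815 m; screw speed N = 96.7 rpm = 1.61167 rev/s
γ̇ = π·D·N / h = π · 0.0458 · 1.61167 / 0.00815 = 28.4533 s⁻¹
ΔT = η·γ̇²·t_res/(ρ·cp) = [1058 × 28.4533² × 237.107] / [917 × 1891] = 117.121 K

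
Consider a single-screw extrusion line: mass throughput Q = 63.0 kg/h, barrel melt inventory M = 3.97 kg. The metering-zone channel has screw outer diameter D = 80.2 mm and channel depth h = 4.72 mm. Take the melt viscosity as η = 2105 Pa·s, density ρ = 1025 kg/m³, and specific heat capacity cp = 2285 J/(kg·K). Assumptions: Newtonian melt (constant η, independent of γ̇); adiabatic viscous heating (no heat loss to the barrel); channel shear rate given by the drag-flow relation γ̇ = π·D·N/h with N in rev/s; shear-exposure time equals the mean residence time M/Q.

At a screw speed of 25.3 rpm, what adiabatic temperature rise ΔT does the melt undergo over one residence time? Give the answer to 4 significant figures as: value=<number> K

value=103.3 K

Throughput in SI: Q_s = 63.0 kg/h ÷ 3600 s/h = 0.0175 kg/s
t_res = M / Q_s = 3.97 / 0.0175 = 226.857 s
D = 80.2 mm = 0.0802 m;  h = 4.72 mm = 0.00472 m;  N = 25.3 rpm / 60 = 0.421667 rev/s
γ̇ = π D N / h = (π)(0.0802)(0.421667) / 0.00472 = 22.5088 s⁻¹
ΔT = η·γ̇²·t_res/(ρ·cp) = [2105 × 22.5088² × 226.857] / [1025 × 2285] = 103.299 K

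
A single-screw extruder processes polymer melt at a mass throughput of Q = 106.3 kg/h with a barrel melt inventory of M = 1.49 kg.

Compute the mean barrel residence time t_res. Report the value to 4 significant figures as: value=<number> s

value=50.46 s

Throughput in SI: Q_s = 106.3 kg/h ÷ 3600 s/h = 0.0295278 kg/s
t_res = M / Q_s = 1.49 ÷ 0.0295278 = 50.461 s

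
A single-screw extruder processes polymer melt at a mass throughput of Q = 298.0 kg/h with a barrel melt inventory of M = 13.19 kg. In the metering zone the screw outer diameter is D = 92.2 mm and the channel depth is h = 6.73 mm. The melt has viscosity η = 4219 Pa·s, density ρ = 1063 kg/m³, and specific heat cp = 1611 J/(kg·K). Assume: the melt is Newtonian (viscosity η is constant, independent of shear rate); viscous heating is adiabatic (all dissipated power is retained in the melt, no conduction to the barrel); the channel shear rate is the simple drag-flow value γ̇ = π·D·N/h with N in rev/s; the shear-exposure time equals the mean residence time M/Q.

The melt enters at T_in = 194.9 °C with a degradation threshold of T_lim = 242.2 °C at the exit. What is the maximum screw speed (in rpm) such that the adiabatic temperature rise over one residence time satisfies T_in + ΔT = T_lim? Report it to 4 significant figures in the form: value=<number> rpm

value=15.30 rpm

Q_s = Q / 3600 = 298.0 / 3600 = 0.0827778 kg/s
t_res = M / Q_s = 13.19 ÷ 0.0827778 = 159.342 s
Geometry in SI: D = 92.2 mm → 0.0922 m, h = 6.73 mm → 0.00673 m
ΔT_a = T_lim − T_in = 242.2 − 194.9 = 47.3 K
γ̇_max² = ΔT_a·ρ·cp / (η·t_res) = [47.3 × 1063 × 1611] / [4219 × 159.342] = 120.49 s⁻²
Take the square root: γ̇_max = √(120.49) = 10.9768 s⁻¹
Solve γ̇ = πDN/h for N: N_max = γ̇_max·h/(π·D) = 10.9768 × 0.00673 / (π × 0.0922) = 0.25504 rev/s = 15.3024 rpm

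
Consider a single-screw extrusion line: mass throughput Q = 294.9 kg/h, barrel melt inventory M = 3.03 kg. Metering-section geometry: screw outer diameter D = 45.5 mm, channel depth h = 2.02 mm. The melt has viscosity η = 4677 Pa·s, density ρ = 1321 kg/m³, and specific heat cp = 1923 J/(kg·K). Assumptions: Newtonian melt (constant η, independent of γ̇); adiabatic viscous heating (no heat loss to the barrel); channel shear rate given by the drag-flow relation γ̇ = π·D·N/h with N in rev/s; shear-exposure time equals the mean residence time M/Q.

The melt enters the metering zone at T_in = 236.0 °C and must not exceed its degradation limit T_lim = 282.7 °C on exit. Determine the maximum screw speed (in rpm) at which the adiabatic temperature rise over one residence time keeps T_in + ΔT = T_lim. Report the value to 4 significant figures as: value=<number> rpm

Q_s = Q / 3600 = 294.9 / 3600 = 0.0819167 kg/s
t_res = M / Q_s = 3.03 ÷ 0.0819167 = 36.9888 s
Convert to metres: D = 0.0455 m, h = 0.00202 m
ΔT_a = T_lim − T_in = 282.7 °C − 236.0 °C = 46.7 K
γ̇_max² = ΔT_a·ρ·cp/(η·t_res) = 46.7·1321·1923/(4677·36.9888) = 685.743 s⁻²
γ̇_max = sqrt(685.743) = 26.1867 s⁻¹
Solve γ̇ = πDN/h for N: N_max = γ̇_max·h/(π·D) = 26.1867 × 0.00202 / (π × 0.0455) = 0.370059 rev/s = 22.2035 rpm

value=22.20 rpm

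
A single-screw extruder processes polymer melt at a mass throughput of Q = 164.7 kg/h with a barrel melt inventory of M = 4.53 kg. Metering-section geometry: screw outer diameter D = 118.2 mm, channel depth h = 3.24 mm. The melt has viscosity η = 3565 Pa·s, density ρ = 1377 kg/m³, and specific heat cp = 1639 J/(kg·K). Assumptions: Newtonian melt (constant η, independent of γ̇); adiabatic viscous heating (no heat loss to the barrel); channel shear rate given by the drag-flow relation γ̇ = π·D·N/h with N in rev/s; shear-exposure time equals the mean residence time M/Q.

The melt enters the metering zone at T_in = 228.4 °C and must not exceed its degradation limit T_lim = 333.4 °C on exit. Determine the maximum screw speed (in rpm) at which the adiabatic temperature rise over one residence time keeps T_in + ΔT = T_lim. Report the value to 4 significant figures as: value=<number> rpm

value=13.56 rpm

Convert throughput: Q = 164.7 kg/h = 164.7/3600 = 0.04575 kg/s
t_res = M / Q_s = 4.53 ÷ 0.04575 = 99.0164 s
Geometry in SI: D = 118.2 mm → 0.1182 m, h = 3.24 mm → 0.00324 m
ΔT_a = T_lim − T_in = 333.4 − 228.4 = 105 K
Invert ΔT = ηγ̇²t_res/(ρcp) for γ̇: γ̇_max² = ΔT_a ρ cp / (η t_res) = 105·1377·1639 / (3565·99.0164) = 671.329 s⁻²
γ̇_max = sqrt(671.329) = 25.91 s⁻¹
N_max = γ̇_max h / (πD) = 25.91·0.00324/(π·0.1182) = 0.226071 rev/s → ×60 = 13.5643 rpm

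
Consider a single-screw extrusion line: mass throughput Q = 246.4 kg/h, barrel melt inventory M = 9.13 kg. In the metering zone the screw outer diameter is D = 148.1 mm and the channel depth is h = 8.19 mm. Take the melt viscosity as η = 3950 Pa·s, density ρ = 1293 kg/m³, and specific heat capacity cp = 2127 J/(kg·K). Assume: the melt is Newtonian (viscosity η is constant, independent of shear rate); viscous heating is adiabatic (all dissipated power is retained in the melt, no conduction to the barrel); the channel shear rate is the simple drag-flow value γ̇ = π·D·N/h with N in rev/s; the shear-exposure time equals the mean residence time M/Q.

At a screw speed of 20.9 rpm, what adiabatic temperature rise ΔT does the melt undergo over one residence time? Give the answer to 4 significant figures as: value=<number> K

value=75.02 K

Throughput in SI: Q_s = 246.4 kg/h ÷ 3600 s/h = 0.0684444 kg/s
t_res = M / Q_s = 9.13 ÷ 0.0684444 = 133.393 s
Geometry in metres: D = 148.1 mm → 0.1481 m, h = 8.19 mm → 0.00819 m; screw speed N = 20.9 rpm = 0.348333 rev/s
γ̇ = π D N / h = (π)(0.1481)(0.348333) / 0.00819 = 19.7886 s⁻¹
ΔT = η·γ̇²·t_res / (ρ·cp) = 3950 · (19.7886)² · 133.393 / (1293 · 2127) = 75.0232 K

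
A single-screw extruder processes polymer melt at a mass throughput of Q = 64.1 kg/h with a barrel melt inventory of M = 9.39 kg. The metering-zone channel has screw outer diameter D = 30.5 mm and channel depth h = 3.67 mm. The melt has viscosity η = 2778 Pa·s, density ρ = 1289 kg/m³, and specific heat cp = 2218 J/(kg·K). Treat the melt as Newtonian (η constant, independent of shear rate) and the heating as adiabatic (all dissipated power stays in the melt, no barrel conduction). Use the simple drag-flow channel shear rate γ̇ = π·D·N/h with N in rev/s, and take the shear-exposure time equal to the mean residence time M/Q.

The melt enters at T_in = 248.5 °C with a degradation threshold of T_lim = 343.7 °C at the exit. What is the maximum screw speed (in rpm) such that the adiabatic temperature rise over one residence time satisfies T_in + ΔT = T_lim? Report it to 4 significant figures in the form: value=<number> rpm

Throughput in SI: Q_s = 64.1 kg/h ÷ 3600 s/h = 0.0178056 kg/s
t_res = M / Q_s = 9.39 ÷ 0.0178056 = 527.363 s
Geometry in SI: D = 30.5 mm → 0.0305 m, h = 3.67 mm → 0.00367 m
ΔT_a = T_lim − T_in = 343.7 − 248.5 = 95.2 K
γ̇_max² = ΔT_a·ρ·cp / (η·t_res) = [95.2 × 1289 × 2218] / [2778 × 527.363] = 185.784 s⁻²
Take the square root: γ̇_max = √(185.784) = 13.6303 s⁻¹
N_max = γ̇_max h / (πD) = 13.6303·0.00367/(π·0.0305) = 0.522061 rev/s → ×60 = 31.3236 rpm

value=31.32 rpm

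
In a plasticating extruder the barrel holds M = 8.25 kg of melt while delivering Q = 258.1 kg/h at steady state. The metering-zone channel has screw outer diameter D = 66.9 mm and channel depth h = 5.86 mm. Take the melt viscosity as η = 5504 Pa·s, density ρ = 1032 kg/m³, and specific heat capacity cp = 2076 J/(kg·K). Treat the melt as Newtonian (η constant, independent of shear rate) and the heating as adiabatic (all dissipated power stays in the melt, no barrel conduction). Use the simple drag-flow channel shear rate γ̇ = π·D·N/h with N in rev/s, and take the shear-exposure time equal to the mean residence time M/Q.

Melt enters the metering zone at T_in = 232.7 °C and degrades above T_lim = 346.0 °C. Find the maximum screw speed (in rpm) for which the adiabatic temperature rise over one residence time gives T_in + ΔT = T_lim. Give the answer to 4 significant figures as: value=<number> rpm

value=32.75 rpm

Convert throughput: Q = 258.1 kg/h = 258.1/3600 = 0.0716944 kg/s
Mean residence time: t_res = M/Q_s = 8.25 kg / 0.0716944 kg/s = 115.072 s
Geometry in SI: D = 66.9 mm → 0.0669 m, h = 5.86 mm → 0.00586 m
ΔT_a = T_lim − T_in = 346.0 °C − 232.7 °C = 113.3 K
Invert ΔT = ηγ̇²t_res/(ρcp) for γ̇: γ̇_max² = ΔT_a ρ cp / (η t_res) = 113.3·1032·2076 / (5504·115.072) = 383.257 s⁻²
γ̇_max = sqrt(383.257) = 19.577 s⁻¹
Solve γ̇ = πDN/h for N: N_max = γ̇_max·h/(π·D) = 19.577 × 0.00586 / (π × 0.0669) = 0.545842 rev/s = 32.7505 rpm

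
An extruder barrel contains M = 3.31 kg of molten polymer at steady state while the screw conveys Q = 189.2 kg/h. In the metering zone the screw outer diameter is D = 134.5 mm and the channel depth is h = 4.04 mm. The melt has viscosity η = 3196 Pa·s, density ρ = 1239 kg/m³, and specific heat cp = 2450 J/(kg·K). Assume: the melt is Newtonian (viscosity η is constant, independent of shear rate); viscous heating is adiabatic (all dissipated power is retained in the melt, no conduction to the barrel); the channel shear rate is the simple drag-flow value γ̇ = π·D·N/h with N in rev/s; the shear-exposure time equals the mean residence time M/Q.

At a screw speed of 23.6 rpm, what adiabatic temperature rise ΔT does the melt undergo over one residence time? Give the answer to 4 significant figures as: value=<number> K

Q_s = Q / 3600 = 189.2 / 3600 = 0.0525556 kg/s
Mean residence time: t_res = M/Q_s = 3.31 kg / 0.0525556 kg/s = 62.981 s
Convert to SI: D = 0.1345 m, h = 0.00404 m, N = 23.6/60 = 0.393333 rev/s
Shear rate: γ̇ = πDN/h = π·0.1345·0.393333/0.00404 = 41.1388 s⁻¹
ΔT = η·γ̇²·t_res / (ρ·cp) = 3196 · (41.1388)² · 62.981 / (1239 · 2450) = 112.223 K

value=112.2 K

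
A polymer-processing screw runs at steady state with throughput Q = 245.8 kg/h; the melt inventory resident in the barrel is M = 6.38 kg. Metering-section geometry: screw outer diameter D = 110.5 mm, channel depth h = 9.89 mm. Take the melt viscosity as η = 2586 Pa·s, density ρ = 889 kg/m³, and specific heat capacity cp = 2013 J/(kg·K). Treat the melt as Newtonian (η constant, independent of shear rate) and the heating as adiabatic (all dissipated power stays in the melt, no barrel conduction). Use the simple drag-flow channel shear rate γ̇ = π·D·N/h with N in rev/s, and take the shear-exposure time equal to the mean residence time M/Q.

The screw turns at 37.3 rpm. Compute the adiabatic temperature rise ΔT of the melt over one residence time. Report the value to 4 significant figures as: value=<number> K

Convert throughput: Q = 245.8 kg/h = 245.8/3600 = 0.0682778 kg/s
t_res = M / Q_s = 6.38 ÷ 0.0682778 = 93.4418 s
D = 110.5 mm = 0.1105 m;  h = 9.89 mm = 0.00989 m;  N = 37.3 rpm / 60 = 0.621667 rev/s
Shear rate: γ̇ = πDN/h = π·0.1105·0.621667/0.00989 = 21.8209 s⁻¹
ΔT = η·γ̇²·t_res / (ρ·cp) = 2586 · (21.8209)² · 93.4418 / (889 · 2013) = 64.2941 K

value=64.29 K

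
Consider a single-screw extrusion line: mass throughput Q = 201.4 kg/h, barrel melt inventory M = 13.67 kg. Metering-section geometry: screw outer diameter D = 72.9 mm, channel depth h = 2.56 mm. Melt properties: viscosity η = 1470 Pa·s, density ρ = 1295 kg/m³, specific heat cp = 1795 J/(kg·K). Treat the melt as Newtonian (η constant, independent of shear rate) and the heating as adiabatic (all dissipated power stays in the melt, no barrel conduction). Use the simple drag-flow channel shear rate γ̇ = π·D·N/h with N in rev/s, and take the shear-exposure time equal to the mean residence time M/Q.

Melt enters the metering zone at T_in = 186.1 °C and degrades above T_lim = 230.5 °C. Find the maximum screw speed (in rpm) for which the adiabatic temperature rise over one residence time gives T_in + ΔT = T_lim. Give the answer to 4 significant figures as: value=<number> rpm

Q_s = Q / 3600 = 201.4 / 3600 = 0.0559444 kg/s
Mean residence time: t_res = M/Q_s = 13.67 kg / 0.0559444 kg/s = 244.35 s
Convert to metres: D = 0.0729 m, h = 0.00256 m
ΔT_a = T_lim − T_in = 230.5 − 186.1 = 44.4 K
Invert ΔT = ηγ̇²t_res/(ρcp) for γ̇: γ̇_max² = ΔT_a ρ cp / (η t_res) = 44.4·1295·1795 / (1470·244.35) = 287.335 s⁻²
γ̇_max = sqrt(287.335) = 16.951 s⁻¹
N_max = γ̇_max h / (πD) = 16.951·0.00256/(π·0.0729) = 0.189477 rev/s → ×60 = 11.3686 rpm

value=11.37 rpm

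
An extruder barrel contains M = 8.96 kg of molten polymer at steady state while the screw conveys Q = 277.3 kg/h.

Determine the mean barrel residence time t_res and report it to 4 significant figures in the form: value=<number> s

Throughput in SI: Q_s = 277.3 kg/h ÷ 3600 s/h = 0.0770278 kg/s
t_res = M / Q_s = 8.96 ÷ 0.0770278 = 116.322 s

value=116.3 s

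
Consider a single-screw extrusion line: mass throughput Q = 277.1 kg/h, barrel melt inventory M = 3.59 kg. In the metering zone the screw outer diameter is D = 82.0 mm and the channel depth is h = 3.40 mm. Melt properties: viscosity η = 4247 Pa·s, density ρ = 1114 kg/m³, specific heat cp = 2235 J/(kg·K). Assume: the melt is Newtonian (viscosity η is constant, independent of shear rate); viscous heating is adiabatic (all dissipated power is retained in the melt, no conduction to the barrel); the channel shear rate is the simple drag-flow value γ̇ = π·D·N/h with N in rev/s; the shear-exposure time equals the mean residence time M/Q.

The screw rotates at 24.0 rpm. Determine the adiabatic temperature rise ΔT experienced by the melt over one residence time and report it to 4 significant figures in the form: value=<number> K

Throughput in SI: Q_s = 277.1 kg/h ÷ 3600 s/h = 0.0769722 kg/s
t_res = M / Q_s = 3.59 / 0.0769722 = 46.6402 s
Geometry in metres: D = 82.0 mm → 0.082 m, h = 3.40 mm → 0.0034 m; screw speed N = 24.0 rpm = 0.4 rev/s
γ̇ = π D N / h = (π)(0.082)(0.4) / 0.0034 = 30.3071 s⁻¹
ΔT = η·γ̇²·t_res / (ρ·cp) = 4247 · (30.3071)² · 46.6402 / (1114 · 2235) = 73.0751 K

value=73.08 K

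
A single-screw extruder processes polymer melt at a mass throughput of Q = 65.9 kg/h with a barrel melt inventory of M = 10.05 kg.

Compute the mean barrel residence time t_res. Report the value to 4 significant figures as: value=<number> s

value=549.0 s

Q_s = Q / 3600 = 65.9 / 3600 = 0.0183056 kg/s
t_res = M / Q_s = 10.05 / 0.0183056 = 549.014 s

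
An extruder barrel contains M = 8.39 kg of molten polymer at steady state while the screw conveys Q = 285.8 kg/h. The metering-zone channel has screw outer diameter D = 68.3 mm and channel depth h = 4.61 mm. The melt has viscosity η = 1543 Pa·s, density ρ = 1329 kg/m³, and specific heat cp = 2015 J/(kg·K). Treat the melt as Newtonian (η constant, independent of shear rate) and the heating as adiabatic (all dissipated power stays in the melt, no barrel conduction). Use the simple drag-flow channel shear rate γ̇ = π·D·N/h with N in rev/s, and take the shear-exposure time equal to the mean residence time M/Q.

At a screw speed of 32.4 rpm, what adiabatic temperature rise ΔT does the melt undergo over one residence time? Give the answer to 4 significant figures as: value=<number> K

value=38.47 K

Throughput in SI: Q_s = 285.8 kg/h ÷ 3600 s/h = 0.0793889 kg/s
Mean residence time: t_res = M/Q_s = 8.39 kg / 0.0793889 kg/s = 105.682 s
D = 68.3 mm = 0.0683 m;  h = 4.61 mm = 0.00461 m;  N = 32.4 rpm / 60 = 0.54 rev/s
γ̇ = π D N / h = (π)(0.0683)(0.54) / 0.00461 = 25.1341 s⁻¹
ΔT = η·γ̇²·t_res/(ρ·cp) = [1543 × 25.1341² × 105.682] / [1329 × 2015] = 38.4676 K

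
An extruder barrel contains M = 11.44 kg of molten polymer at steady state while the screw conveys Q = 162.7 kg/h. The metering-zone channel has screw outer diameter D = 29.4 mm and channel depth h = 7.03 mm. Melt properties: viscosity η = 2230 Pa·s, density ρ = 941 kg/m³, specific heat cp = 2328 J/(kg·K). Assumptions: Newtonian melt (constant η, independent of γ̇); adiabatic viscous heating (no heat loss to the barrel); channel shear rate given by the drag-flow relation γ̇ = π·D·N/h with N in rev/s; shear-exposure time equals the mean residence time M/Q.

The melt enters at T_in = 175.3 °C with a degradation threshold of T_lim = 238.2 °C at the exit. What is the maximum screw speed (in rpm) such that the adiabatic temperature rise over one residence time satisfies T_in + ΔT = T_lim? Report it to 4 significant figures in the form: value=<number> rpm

value=71.35 rpm

Q_s = Q / 3600 = 162.7 / 3600 = 0.0451944 kg/s
t_res = M / Q_s = 11.44 / 0.0451944 = 253.128 s
Geometry in SI: D = 29.4 mm → 0.0294 m, h = 7.03 mm → 0.00703 m
Allowable rise: ΔT_a = T_lim − T_in = 238.2 − 175.3 = 62.9 K
γ̇_max² = ΔT_a·ρ·cp/(η·t_res) = 62.9·941·2328/(2230·253.128) = 244.105 s⁻²
γ̇_max = sqrt(244.105) = 15.6239 s⁻¹
Solve γ̇ = πDN/h for N: N_max = γ̇_max·h/(π·D) = 15.6239 × 0.00703 / (π × 0.0294) = 1.18918 rev/s = 71.3507 rpm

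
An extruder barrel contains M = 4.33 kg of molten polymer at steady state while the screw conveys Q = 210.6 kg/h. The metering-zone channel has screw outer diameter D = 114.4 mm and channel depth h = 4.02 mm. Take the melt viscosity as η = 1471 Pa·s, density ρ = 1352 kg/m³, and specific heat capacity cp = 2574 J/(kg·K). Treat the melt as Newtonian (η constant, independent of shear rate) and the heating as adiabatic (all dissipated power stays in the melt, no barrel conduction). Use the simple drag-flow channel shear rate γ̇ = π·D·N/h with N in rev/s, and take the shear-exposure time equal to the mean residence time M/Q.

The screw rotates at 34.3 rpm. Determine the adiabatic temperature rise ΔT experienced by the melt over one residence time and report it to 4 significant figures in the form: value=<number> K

Q_s = Q / 3600 = 210.6 / 3600 = 0.0585 kg/s
t_res = M / Q_s = 4.33 / 0.0585 = 74.0171 s
Geometry in metres: D = 114.4 mm → 0.1144 m, h = 4.02 mm → 0.00402 m; screw speed N = 34.3 rpm = 0.571667 rev/s
γ̇ = π·D·N / h = π · 0.1144 · 0.571667 / 0.00402 = 51.1085 s⁻¹
ΔT = η·γ̇²·t_res / (ρ·cp) = 1471 · (51.1085)² · 74.0171 / (1352 · 2574) = 81.7231 K

value=81.72 K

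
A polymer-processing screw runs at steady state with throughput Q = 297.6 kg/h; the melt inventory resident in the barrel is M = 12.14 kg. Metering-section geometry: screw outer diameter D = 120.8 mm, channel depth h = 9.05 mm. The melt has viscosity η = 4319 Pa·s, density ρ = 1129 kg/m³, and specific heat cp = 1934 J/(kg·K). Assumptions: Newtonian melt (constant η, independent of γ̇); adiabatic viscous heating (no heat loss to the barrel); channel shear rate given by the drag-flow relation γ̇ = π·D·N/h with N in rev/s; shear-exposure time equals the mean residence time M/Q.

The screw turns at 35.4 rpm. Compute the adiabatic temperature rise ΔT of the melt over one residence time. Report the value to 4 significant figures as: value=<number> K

Q_s = Q / 3600 = 297.6 / 3600 = 0.0826667 kg/s
t_res = M / Q_s = 12.14 ÷ 0.0826667 = 146.855 s
D = 120.8 mm = 0.1208 m;  h = 9.05 mm = 0.00905 m;  N = 35.4 rpm / 60 = 0.59 rev/s
γ̇ = π·D·N / h = π · 0.1208 · 0.59 / 0.00905 = 24.7412 s⁻¹
ΔT = η·γ̇²·t_res / (ρ·cp) = 4319 · (24.7412)² · 146.855 / (1129 · 1934) = 177.812 K

value=177.8 K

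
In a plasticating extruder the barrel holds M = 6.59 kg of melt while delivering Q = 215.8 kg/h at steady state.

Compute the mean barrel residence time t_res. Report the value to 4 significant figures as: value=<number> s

Convert throughput: Q = 215.8 kg/h = 215.8/3600 = 0.0599444 kg/s
Mean residence time: t_res = M/Q_s = 6.59 kg / 0.0599444 kg/s = 109.935 s

value=109.9 s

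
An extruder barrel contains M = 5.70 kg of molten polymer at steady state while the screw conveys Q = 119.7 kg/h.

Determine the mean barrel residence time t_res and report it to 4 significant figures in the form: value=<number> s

value=171.4 s

Convert throughput: Q = 119.7 kg/h = 119.7/3600 = 0.03325 kg/s
t_res = M / Q_s = 5.70 / 0.03325 = 171.429 s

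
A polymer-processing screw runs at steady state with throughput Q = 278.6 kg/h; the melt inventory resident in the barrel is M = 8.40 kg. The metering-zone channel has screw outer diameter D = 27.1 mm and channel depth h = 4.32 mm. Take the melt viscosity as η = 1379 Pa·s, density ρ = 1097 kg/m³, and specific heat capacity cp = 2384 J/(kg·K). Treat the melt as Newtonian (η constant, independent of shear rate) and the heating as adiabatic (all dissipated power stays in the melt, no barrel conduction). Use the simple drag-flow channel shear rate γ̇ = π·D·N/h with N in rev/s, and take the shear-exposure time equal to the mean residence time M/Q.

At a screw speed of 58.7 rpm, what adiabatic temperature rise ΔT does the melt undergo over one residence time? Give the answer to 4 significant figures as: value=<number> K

value=21.28 K

Q_s = Q / 3600 = 278.6 / 3600 = 0.0773889 kg/s
t_res = M / Q_s = 8.40 ÷ 0.0773889 = 108.543 s
D = 27.1 mm = 0.0271 m;  h = 4.32 mm = 0.00432 m;  N = 58.7 rpm / 60 = 0.978333 rev/s
γ̇ = π D N / h = (π)(0.0271)(0.978333) / 0.00432 = 19.2807 s⁻¹
ΔT = η·γ̇²·t_res/(ρ·cp) = [1379 × 19.2807² × 108.543] / [1097 × 2384] = 21.2763 K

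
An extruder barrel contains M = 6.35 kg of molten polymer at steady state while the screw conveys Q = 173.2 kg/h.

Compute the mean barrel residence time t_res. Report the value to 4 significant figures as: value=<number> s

Convert throughput: Q = 173.2 kg/h = 173.2/3600 = 0.0481111 kg/s
t_res = M / Q_s = 6.35 / 0.0481111 = 131.986 s

value=132.0 s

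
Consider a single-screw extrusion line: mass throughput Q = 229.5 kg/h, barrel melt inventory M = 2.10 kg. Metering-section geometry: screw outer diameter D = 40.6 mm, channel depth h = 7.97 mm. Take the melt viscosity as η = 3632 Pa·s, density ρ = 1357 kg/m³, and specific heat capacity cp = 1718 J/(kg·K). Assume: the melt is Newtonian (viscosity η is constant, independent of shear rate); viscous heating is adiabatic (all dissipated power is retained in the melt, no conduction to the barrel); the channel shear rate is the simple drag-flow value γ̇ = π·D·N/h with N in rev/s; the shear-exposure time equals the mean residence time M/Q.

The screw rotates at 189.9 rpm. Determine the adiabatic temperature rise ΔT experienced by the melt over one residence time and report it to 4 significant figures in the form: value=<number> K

value=131.7 K

Q_s = Q / 3600 = 229.5 / 3600 = 0.06375 kg/s
t_res = M / Q_s = 2.10 / 0.06375 = 32.9412 s
Convert to SI: D = 0.0406 m, h = 0.00797 m, N = 189.9/60 = 3.165 rev/s
γ̇ = π·D·N / h = π · 0.0406 · 3.165 / 0.00797 = 50.6514 s⁻¹
ΔT = η·γ̇²·t_res / (ρ·cp) = 3632 · (50.6514)² · 32.9412 / (1357 · 1718) = 131.663 K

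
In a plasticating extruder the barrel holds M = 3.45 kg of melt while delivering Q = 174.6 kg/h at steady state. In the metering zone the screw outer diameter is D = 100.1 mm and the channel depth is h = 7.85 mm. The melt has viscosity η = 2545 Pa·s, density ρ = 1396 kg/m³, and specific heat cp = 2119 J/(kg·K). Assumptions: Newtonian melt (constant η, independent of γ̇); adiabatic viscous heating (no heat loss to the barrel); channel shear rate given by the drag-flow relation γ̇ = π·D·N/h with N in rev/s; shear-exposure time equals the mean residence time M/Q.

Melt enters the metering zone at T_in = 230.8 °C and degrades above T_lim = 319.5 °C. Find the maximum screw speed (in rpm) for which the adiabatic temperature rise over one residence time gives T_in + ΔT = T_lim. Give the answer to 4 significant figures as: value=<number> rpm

Q_s = Q / 3600 = 174.6 / 3600 = 0.0485 kg/s
t_res = M / Q_s = 3.45 / 0.0485 = 71.134 s
Geometry in SI: D = 100.1 mm → 0.1001 m, h = 7.85 mm → 0.00785 m
ΔT_a = T_lim − T_in = 319.5 − 230.8 = 88.7 K
γ̇_max² = ΔT_a·ρ·cp / (η·t_res) = [88.7 × 1396 × 2119] / [2545 × 71.134] = 1449.36 s⁻²
γ̇_max = √1449.36 = 38.0704 s⁻¹
N_max = γ̇_max·h / (π·D) = 38.0704 · 0.00785 / (π · 0.1001) = 0.950327 rev/s = 57.0196 rpm

value=57.02 rpm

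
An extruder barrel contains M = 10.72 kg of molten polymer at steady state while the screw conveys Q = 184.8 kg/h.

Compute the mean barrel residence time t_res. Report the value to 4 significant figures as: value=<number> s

Q_s = Q / 3600 = 184.8 / 3600 = 0.0513333 kg/s
t_res = M / Q_s = 10.72 ÷ 0.0513333 = 208.831 s

value=208.8 s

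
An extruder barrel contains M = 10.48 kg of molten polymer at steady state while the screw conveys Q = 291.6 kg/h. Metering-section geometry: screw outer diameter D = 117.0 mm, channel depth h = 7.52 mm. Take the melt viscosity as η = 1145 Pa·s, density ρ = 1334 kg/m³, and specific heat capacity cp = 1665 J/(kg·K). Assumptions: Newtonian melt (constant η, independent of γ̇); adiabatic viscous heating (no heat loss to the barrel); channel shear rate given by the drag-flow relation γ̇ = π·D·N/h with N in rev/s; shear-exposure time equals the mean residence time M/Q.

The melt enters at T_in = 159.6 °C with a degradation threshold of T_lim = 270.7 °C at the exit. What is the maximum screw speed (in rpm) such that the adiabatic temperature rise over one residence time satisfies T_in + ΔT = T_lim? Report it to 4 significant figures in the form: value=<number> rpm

Q_s = Q / 3600 = 291.6 / 3600 = 0.081 kg/s
t_res = M / Q_s = 10.48 / 0.081 = 129.383 s
D = 117.0 mm = 0.117 m;  h = 7.52 mm = 0.00752 m
Allowable rise: ΔT_a = T_lim − T_in = 270.7 − 159.6 = 111.1 K
γ̇_max² = ΔT_a·ρ·cp / (η·t_res) = [111.1 × 1334 × 1665] / [1145 × 129.383] = 1665.72 s⁻²
γ̇_max = sqrt(1665.72) = 40.8133 s⁻¹
N_max = γ̇_max h / (πD) = 40.8133·0.00752/(π·0.117) = 0.834994 rev/s → ×60 = 50.0996 rpm

value=50.10 rpm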